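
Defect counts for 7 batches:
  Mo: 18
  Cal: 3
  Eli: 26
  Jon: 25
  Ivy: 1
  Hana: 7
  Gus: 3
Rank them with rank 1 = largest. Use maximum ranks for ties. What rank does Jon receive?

2

Sorted (descending): 26, 25, 18, 7, 3, 3, 1
The 2 values of 3 occupy positions 5–6 → each gets rank 6.
Jon has value 25 → rank 2.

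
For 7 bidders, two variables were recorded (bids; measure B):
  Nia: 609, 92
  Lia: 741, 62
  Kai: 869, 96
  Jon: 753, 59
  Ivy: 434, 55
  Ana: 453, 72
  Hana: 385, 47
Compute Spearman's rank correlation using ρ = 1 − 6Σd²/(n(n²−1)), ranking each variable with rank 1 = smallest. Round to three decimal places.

0.679

Ranks of variable 1: 4, 5, 7, 6, 2, 3, 1
Ranks of variable 2: 6, 4, 7, 3, 2, 5, 1
d = r₁ − r₂: -2, 1, 0, 3, 0, -2, 0
d²: 4, 1, 0, 9, 0, 4, 0; Σd² = 18
ρ = 1 − 6·18/(7·48) = 1 − 108/336 = 0.679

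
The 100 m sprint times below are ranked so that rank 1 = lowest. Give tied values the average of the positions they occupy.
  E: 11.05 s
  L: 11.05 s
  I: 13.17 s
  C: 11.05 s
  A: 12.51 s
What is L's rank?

Sorted (ascending): 11.05, 11.05, 11.05, 12.51, 13.17
The 3 values of 11.05 occupy positions 1–3 → average rank 2.
L has value 11.05 s → rank 2.

2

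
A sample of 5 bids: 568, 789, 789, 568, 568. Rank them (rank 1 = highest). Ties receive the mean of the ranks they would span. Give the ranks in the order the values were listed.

4, 1.5, 1.5, 4, 4

Sorted (descending): 789, 789, 568, 568, 568
The 2 values of 789 occupy positions 1–2 → average rank (1+2)/2 = 1.5.
The 3 values of 568 occupy positions 3–5 → average rank 4.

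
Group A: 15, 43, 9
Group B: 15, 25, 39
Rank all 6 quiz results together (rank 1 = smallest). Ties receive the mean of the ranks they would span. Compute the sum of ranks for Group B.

Sorted (ascending): 9, 15, 15, 25, 39, 43
The 2 values of 15 occupy positions 2–3 → average rank (2+3)/2 = 2.5.
Group B values → pooled ranks: 15→2.5, 25→4, 39→5
Rank sum = 2.5 + 4 + 5 = 11.5

11.5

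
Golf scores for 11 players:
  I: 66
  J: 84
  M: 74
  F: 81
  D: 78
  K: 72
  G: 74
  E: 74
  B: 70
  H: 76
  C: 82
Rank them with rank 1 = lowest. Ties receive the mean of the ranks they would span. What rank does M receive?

Sorted (ascending): 66, 70, 72, 74, 74, 74, 76, 78, 81, 82, 84
The 3 values of 74 occupy positions 4–6 → average rank 5.
M has value 74 → rank 5.

5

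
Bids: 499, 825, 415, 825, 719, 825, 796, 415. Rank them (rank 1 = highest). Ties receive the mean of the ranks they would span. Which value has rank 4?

796

Sorted (descending): 825, 825, 825, 796, 719, 499, 415, 415
The 3 values of 825 occupy positions 1–3 → average rank 2.
The 2 values of 415 occupy positions 7–8 → average rank (7+8)/2 = 7.5.
Rank 4 → value 796.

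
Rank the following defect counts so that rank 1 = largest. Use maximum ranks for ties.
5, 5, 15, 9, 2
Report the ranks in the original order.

4, 4, 1, 2, 5

Sorted (descending): 15, 9, 5, 5, 2
The 2 values of 5 occupy positions 3–4 → each gets rank 4.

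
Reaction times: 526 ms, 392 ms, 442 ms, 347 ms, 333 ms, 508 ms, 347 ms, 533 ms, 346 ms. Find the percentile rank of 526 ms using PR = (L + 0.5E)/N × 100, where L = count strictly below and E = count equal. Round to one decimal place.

N = 9.
Strictly below 526: 7. Equal to 526: 1.
PR = (7 + 0.5·1)/9 × 100 = 83.3

83.3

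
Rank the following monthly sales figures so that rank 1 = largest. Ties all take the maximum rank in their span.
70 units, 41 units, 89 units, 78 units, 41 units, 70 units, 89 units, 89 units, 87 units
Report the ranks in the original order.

7, 9, 3, 5, 9, 7, 3, 3, 4

Sorted (descending): 89, 89, 89, 87, 78, 70, 70, 41, 41
The 3 values of 89 occupy positions 1–3 → each gets rank 3.
The 2 values of 70 occupy positions 6–7 → each gets rank 7.
The 2 values of 41 occupy positions 8–9 → each gets rank 9.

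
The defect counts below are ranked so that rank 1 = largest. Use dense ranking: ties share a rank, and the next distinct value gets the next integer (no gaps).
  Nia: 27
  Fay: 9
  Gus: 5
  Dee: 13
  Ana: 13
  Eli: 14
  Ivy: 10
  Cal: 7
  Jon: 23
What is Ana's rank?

4

Sorted (descending): 27, 23, 14, 13, 13, 10, 9, 7, 5
The 2 values of 13 share dense rank 4.
Remaining distinct values take the next consecutive integers.
Ana has value 13 → rank 4.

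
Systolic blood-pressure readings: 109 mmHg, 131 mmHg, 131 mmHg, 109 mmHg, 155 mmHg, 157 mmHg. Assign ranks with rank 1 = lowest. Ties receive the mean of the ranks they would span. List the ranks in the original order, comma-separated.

Sorted (ascending): 109, 109, 131, 131, 155, 157
The 2 values of 109 occupy positions 1–2 → average rank (1+2)/2 = 1.5.
The 2 values of 131 occupy positions 3–4 → average rank (3+4)/2 = 3.5.

1.5, 3.5, 3.5, 1.5, 5, 6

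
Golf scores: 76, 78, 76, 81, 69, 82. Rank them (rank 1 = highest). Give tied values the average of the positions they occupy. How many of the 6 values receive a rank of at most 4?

Sorted (descending): 82, 81, 78, 76, 76, 69
The 2 values of 76 occupy positions 4–5 → average rank (4+5)/2 = 4.5.
Ranks ≤ 4: {1, 2, 3} → 3 values.

3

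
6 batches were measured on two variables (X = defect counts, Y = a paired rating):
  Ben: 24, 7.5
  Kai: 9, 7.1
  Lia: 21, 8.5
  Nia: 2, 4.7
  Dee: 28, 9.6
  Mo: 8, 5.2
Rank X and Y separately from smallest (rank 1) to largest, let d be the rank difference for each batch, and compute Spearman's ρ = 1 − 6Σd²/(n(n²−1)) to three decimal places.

0.943

Ranks of variable 1: 5, 3, 4, 1, 6, 2
Ranks of variable 2: 4, 3, 5, 1, 6, 2
d = r₁ − r₂: 1, 0, -1, 0, 0, 0
d²: 1, 0, 1, 0, 0, 0; Σd² = 2
ρ = 1 − 6·2/(6·35) = 1 − 12/210 = 0.943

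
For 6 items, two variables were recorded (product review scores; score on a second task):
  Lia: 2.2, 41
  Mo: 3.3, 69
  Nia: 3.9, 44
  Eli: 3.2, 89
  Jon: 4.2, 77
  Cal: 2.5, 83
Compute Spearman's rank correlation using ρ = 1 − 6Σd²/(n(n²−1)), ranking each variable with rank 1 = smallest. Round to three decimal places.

0.086

Ranks of variable 1: 1, 4, 5, 3, 6, 2
Ranks of variable 2: 1, 3, 2, 6, 4, 5
d = r₁ − r₂: 0, 1, 3, -3, 2, -3
d²: 0, 1, 9, 9, 4, 9; Σd² = 32
ρ = 1 − 6·32/(6·35) = 1 − 192/210 = 0.086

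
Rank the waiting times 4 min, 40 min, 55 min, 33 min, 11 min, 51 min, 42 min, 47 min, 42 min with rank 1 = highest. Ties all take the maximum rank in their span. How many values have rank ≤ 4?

3

Sorted (descending): 55, 51, 47, 42, 42, 40, 33, 11, 4
The 2 values of 42 occupy positions 4–5 → each gets rank 5.
Ranks ≤ 4: {1, 2, 3} → 3 values.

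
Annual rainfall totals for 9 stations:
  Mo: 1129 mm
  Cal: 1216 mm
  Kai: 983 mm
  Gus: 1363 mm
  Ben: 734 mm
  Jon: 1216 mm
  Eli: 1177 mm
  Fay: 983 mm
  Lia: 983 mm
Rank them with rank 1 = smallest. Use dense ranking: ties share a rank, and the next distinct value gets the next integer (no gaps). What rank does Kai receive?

Sorted (ascending): 734, 983, 983, 983, 1129, 1177, 1216, 1216, 1363
The 3 values of 983 share dense rank 2.
The 2 values of 1216 share dense rank 5.
Remaining distinct values take the next consecutive integers.
Kai has value 983 mm → rank 2.

2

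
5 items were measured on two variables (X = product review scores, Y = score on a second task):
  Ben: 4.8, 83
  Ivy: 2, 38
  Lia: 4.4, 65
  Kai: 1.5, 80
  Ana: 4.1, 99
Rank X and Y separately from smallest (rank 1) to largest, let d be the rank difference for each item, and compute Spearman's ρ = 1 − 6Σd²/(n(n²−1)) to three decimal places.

Ranks of variable 1: 5, 2, 4, 1, 3
Ranks of variable 2: 4, 1, 2, 3, 5
d = r₁ − r₂: 1, 1, 2, -2, -2
d²: 1, 1, 4, 4, 4; Σd² = 14
ρ = 1 − 6·14/(5·24) = 1 − 84/120 = 0.300

0.300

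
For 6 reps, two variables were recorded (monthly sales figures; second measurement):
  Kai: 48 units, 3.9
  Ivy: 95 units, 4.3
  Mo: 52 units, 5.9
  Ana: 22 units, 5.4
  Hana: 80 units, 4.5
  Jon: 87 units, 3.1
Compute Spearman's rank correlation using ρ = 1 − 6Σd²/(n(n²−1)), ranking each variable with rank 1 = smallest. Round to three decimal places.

-0.429

Ranks of variable 1: 2, 6, 3, 1, 4, 5
Ranks of variable 2: 2, 3, 6, 5, 4, 1
d = r₁ − r₂: 0, 3, -3, -4, 0, 4
d²: 0, 9, 9, 16, 0, 16; Σd² = 50
ρ = 1 − 6·50/(6·35) = 1 − 300/210 = -0.429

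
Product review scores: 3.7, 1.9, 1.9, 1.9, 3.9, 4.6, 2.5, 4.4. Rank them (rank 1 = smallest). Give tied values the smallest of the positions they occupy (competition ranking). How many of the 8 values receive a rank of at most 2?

Sorted (ascending): 1.9, 1.9, 1.9, 2.5, 3.7, 3.9, 4.4, 4.6
The 3 values of 1.9 occupy positions 1–3 → each gets rank 1.
Ranks ≤ 2: {1, 1, 1} → 3 values.

3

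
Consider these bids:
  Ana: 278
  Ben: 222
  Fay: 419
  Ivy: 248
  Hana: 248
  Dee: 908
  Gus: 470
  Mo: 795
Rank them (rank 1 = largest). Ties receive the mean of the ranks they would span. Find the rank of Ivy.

6.5

Sorted (descending): 908, 795, 470, 419, 278, 248, 248, 222
The 2 values of 248 occupy positions 6–7 → average rank (6+7)/2 = 6.5.
Ivy has value 248 → rank 6.5.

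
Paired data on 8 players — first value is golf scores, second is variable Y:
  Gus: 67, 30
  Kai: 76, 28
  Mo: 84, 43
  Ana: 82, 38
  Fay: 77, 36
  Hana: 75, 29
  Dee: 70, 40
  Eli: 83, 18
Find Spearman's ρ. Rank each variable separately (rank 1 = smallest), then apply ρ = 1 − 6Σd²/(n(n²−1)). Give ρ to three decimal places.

0.119

Ranks of variable 1: 1, 4, 8, 6, 5, 3, 2, 7
Ranks of variable 2: 4, 2, 8, 6, 5, 3, 7, 1
d = r₁ − r₂: -3, 2, 0, 0, 0, 0, -5, 6
d²: 9, 4, 0, 0, 0, 0, 25, 36; Σd² = 74
ρ = 1 − 6·74/(8·63) = 1 − 444/504 = 0.119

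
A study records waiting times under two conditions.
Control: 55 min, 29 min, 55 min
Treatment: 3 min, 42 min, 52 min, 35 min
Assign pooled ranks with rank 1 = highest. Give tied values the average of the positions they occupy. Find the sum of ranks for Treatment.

19

Sorted (descending): 55, 55, 52, 42, 35, 29, 3
The 2 values of 55 occupy positions 1–2 → average rank (1+2)/2 = 1.5.
Treatment values → pooled ranks: 3→7, 42→4, 52→3, 35→5
Rank sum = 7 + 4 + 3 + 5 = 19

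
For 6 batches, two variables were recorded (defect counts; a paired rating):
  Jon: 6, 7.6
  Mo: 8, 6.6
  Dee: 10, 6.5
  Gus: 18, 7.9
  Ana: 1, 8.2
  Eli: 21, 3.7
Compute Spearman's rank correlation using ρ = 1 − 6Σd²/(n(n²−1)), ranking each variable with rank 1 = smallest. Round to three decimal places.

Ranks of variable 1: 2, 3, 4, 5, 1, 6
Ranks of variable 2: 4, 3, 2, 5, 6, 1
d = r₁ − r₂: -2, 0, 2, 0, -5, 5
d²: 4, 0, 4, 0, 25, 25; Σd² = 58
ρ = 1 − 6·58/(6·35) = 1 − 348/210 = -0.657

-0.657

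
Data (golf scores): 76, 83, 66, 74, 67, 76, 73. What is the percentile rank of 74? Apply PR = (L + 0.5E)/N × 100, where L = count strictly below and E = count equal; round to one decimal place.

50.0

N = 7.
Strictly below 74: 3. Equal to 74: 1.
PR = (3 + 0.5·1)/7 × 100 = 50.0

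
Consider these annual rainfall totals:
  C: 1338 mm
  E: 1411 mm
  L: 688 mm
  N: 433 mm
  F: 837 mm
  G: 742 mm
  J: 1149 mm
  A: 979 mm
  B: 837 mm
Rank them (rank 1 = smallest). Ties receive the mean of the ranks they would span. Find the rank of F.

Sorted (ascending): 433, 688, 742, 837, 837, 979, 1149, 1338, 1411
The 2 values of 837 occupy positions 4–5 → average rank (4+5)/2 = 4.5.
F has value 837 mm → rank 4.5.

4.5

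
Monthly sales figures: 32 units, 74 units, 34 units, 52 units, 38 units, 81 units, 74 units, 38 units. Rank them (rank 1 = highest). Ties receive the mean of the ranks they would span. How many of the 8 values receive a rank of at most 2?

Sorted (descending): 81, 74, 74, 52, 38, 38, 34, 32
The 2 values of 74 occupy positions 2–3 → average rank (2+3)/2 = 2.5.
The 2 values of 38 occupy positions 5–6 → average rank (5+6)/2 = 5.5.
Ranks ≤ 2: {1} → 1 value.

1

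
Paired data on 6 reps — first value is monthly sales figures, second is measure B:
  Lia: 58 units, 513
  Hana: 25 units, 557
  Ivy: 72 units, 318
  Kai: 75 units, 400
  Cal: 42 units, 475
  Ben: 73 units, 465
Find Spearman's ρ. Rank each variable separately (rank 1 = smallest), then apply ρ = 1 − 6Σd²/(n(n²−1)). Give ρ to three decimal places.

-0.771

Ranks of variable 1: 3, 1, 4, 6, 2, 5
Ranks of variable 2: 5, 6, 1, 2, 4, 3
d = r₁ − r₂: -2, -5, 3, 4, -2, 2
d²: 4, 25, 9, 16, 4, 4; Σd² = 62
ρ = 1 − 6·62/(6·35) = 1 − 372/210 = -0.771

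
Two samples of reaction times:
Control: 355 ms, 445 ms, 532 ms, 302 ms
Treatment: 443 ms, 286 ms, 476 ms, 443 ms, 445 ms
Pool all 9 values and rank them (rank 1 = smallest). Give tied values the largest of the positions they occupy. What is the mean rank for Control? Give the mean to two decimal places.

5.25

Sorted (ascending): 286, 302, 355, 443, 443, 445, 445, 476, 532
The 2 values of 443 occupy positions 4–5 → each gets rank 5.
The 2 values of 445 occupy positions 6–7 → each gets rank 7.
Control values → pooled ranks: 355→3, 445→7, 532→9, 302→2
Mean rank = (3 + 7 + 9 + 2) / 4 = 5.25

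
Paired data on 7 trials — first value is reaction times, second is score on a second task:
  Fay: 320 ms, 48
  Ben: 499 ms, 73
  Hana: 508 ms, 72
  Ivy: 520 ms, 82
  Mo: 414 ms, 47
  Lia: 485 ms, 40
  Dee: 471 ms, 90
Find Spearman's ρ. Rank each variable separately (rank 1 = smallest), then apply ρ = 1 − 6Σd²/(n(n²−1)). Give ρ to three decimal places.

0.393

Ranks of variable 1: 1, 5, 6, 7, 2, 4, 3
Ranks of variable 2: 3, 5, 4, 6, 2, 1, 7
d = r₁ − r₂: -2, 0, 2, 1, 0, 3, -4
d²: 4, 0, 4, 1, 0, 9, 16; Σd² = 34
ρ = 1 − 6·34/(7·48) = 1 − 204/336 = 0.393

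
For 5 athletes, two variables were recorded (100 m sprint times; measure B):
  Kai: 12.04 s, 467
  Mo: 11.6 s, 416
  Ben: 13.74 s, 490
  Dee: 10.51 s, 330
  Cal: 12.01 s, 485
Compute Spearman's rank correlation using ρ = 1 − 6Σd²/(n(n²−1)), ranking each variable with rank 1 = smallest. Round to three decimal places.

0.900

Ranks of variable 1: 4, 2, 5, 1, 3
Ranks of variable 2: 3, 2, 5, 1, 4
d = r₁ − r₂: 1, 0, 0, 0, -1
d²: 1, 0, 0, 0, 1; Σd² = 2
ρ = 1 − 6·2/(5·24) = 1 − 12/120 = 0.900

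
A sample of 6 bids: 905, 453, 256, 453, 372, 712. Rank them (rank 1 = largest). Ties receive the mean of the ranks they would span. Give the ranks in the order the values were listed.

Sorted (descending): 905, 712, 453, 453, 372, 256
The 2 values of 453 occupy positions 3–4 → average rank (3+4)/2 = 3.5.

1, 3.5, 6, 3.5, 5, 2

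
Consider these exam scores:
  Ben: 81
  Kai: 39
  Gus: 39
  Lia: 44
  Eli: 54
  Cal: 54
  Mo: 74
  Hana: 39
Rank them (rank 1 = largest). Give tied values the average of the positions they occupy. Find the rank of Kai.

7

Sorted (descending): 81, 74, 54, 54, 44, 39, 39, 39
The 2 values of 54 occupy positions 3–4 → average rank (3+4)/2 = 3.5.
The 3 values of 39 occupy positions 6–8 → average rank 7.
Kai has value 39 → rank 7.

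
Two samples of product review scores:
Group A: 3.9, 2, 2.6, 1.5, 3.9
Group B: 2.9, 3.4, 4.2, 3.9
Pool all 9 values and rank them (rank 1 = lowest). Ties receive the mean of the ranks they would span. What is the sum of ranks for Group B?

Sorted (ascending): 1.5, 2, 2.6, 2.9, 3.4, 3.9, 3.9, 3.9, 4.2
The 3 values of 3.9 occupy positions 6–8 → average rank 7.
Group B values → pooled ranks: 2.9→4, 3.4→5, 4.2→9, 3.9→7
Rank sum = 4 + 5 + 9 + 7 = 25

25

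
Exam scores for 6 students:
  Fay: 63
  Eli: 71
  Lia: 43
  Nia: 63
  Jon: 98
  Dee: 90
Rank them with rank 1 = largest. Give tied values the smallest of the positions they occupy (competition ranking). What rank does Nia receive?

Sorted (descending): 98, 90, 71, 63, 63, 43
The 2 values of 63 occupy positions 4–5 → each gets rank 4.
Nia has value 63 → rank 4.

4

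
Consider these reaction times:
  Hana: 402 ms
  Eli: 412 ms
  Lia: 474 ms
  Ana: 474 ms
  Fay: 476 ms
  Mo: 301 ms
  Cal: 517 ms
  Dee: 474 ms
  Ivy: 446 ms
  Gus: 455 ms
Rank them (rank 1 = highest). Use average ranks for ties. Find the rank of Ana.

Sorted (descending): 517, 476, 474, 474, 474, 455, 446, 412, 402, 301
The 3 values of 474 occupy positions 3–5 → average rank 4.
Ana has value 474 ms → rank 4.

4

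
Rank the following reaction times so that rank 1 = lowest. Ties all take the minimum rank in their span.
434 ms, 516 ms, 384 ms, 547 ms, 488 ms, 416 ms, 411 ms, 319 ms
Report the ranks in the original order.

Sorted (ascending): 319, 384, 411, 416, 434, 488, 516, 547
No ties — each value takes its position as its rank.

5, 7, 2, 8, 6, 4, 3, 1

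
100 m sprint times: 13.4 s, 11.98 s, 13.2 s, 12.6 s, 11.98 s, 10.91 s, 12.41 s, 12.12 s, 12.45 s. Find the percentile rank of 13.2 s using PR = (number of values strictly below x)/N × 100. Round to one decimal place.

N = 9.
Strictly below 13.2: 7. Equal to 13.2: 1.
PR = 7/9 × 100 = 77.8

77.8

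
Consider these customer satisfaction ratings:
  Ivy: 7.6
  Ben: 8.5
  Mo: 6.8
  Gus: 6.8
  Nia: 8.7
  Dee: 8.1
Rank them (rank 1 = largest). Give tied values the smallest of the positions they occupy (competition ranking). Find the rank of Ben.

Sorted (descending): 8.7, 8.5, 8.1, 7.6, 6.8, 6.8
The 2 values of 6.8 occupy positions 5–6 → each gets rank 5.
Ben has value 8.5 → rank 2.

2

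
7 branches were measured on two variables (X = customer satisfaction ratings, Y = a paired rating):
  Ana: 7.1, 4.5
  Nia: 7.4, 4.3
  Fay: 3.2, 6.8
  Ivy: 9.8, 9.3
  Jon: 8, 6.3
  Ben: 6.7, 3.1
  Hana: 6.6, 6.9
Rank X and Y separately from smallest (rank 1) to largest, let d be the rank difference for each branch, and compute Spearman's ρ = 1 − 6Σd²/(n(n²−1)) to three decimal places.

Ranks of variable 1: 4, 5, 1, 7, 6, 3, 2
Ranks of variable 2: 3, 2, 5, 7, 4, 1, 6
d = r₁ − r₂: 1, 3, -4, 0, 2, 2, -4
d²: 1, 9, 16, 0, 4, 4, 16; Σd² = 50
ρ = 1 − 6·50/(7·48) = 1 − 300/336 = 0.107

0.107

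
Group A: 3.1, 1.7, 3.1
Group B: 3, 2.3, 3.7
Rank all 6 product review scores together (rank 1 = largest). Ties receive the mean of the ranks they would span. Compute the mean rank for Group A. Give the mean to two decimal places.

3.67

Sorted (descending): 3.7, 3.1, 3.1, 3, 2.3, 1.7
The 2 values of 3.1 occupy positions 2–3 → average rank (2+3)/2 = 2.5.
Group A values → pooled ranks: 3.1→2.5, 1.7→6, 3.1→2.5
Mean rank = (2.5 + 6 + 2.5) / 3 = 3.67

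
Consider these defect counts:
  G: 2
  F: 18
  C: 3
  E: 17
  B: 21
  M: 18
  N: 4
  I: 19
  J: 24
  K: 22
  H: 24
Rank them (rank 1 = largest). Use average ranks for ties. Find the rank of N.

9

Sorted (descending): 24, 24, 22, 21, 19, 18, 18, 17, 4, 3, 2
The 2 values of 24 occupy positions 1–2 → average rank (1+2)/2 = 1.5.
The 2 values of 18 occupy positions 6–7 → average rank (6+7)/2 = 6.5.
N has value 4 → rank 9.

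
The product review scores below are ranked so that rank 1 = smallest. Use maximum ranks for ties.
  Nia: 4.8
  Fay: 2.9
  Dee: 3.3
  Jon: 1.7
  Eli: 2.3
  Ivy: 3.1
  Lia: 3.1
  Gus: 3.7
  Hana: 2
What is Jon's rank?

1

Sorted (ascending): 1.7, 2, 2.3, 2.9, 3.1, 3.1, 3.3, 3.7, 4.8
The 2 values of 3.1 occupy positions 5–6 → each gets rank 6.
Jon has value 1.7 → rank 1.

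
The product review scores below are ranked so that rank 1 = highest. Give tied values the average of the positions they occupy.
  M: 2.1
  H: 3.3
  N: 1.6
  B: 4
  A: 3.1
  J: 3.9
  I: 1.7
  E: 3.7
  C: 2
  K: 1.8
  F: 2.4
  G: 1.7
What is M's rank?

7

Sorted (descending): 4, 3.9, 3.7, 3.3, 3.1, 2.4, 2.1, 2, 1.8, 1.7, 1.7, 1.6
The 2 values of 1.7 occupy positions 10–11 → average rank (10+11)/2 = 10.5.
M has value 2.1 → rank 7.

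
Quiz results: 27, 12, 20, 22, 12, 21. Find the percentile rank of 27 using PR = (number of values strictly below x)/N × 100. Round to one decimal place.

N = 6.
Strictly below 27: 5. Equal to 27: 1.
PR = 5/6 × 100 = 83.3

83.3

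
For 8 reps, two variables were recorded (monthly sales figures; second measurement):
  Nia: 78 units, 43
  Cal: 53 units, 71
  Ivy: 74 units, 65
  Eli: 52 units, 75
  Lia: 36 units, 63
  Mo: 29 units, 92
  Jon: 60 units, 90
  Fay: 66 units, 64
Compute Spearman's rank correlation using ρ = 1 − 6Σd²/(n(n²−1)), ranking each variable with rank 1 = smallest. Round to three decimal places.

-0.548

Ranks of variable 1: 8, 4, 7, 3, 2, 1, 5, 6
Ranks of variable 2: 1, 5, 4, 6, 2, 8, 7, 3
d = r₁ − r₂: 7, -1, 3, -3, 0, -7, -2, 3
d²: 49, 1, 9, 9, 0, 49, 4, 9; Σd² = 130
ρ = 1 − 6·130/(8·63) = 1 − 780/504 = -0.548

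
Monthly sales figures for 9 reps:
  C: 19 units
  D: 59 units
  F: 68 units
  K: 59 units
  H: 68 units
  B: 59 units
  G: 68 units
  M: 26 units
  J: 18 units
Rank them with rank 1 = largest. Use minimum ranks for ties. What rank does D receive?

4

Sorted (descending): 68, 68, 68, 59, 59, 59, 26, 19, 18
The 3 values of 68 occupy positions 1–3 → each gets rank 1.
The 3 values of 59 occupy positions 4–6 → each gets rank 4.
D has value 59 units → rank 4.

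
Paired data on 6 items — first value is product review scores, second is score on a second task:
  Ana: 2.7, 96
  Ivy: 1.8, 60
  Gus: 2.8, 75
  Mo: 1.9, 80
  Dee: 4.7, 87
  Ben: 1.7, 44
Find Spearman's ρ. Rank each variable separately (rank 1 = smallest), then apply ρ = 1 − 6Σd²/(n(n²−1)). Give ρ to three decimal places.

0.714

Ranks of variable 1: 4, 2, 5, 3, 6, 1
Ranks of variable 2: 6, 2, 3, 4, 5, 1
d = r₁ − r₂: -2, 0, 2, -1, 1, 0
d²: 4, 0, 4, 1, 1, 0; Σd² = 10
ρ = 1 − 6·10/(6·35) = 1 − 60/210 = 0.714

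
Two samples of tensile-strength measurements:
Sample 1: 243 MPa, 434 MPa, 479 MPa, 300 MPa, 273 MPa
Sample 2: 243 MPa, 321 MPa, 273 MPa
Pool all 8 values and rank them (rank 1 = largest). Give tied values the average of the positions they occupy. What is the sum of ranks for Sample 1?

Sorted (descending): 479, 434, 321, 300, 273, 273, 243, 243
The 2 values of 273 occupy positions 5–6 → average rank (5+6)/2 = 5.5.
The 2 values of 243 occupy positions 7–8 → average rank (7+8)/2 = 7.5.
Sample 1 values → pooled ranks: 243→7.5, 434→2, 479→1, 300→4, 273→5.5
Rank sum = 7.5 + 2 + 1 + 4 + 5.5 = 20

20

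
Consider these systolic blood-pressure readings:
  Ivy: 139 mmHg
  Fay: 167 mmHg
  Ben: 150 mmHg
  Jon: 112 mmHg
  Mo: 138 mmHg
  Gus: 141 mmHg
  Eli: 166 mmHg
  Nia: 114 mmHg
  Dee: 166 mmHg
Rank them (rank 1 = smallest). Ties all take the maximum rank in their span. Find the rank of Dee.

8

Sorted (ascending): 112, 114, 138, 139, 141, 150, 166, 166, 167
The 2 values of 166 occupy positions 7–8 → each gets rank 8.
Dee has value 166 mmHg → rank 8.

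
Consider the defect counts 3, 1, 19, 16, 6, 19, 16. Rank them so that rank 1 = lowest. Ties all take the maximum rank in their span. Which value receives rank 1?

1

Sorted (ascending): 1, 3, 6, 16, 16, 19, 19
The 2 values of 16 occupy positions 4–5 → each gets rank 5.
The 2 values of 19 occupy positions 6–7 → each gets rank 7.
Rank 1 → value 1.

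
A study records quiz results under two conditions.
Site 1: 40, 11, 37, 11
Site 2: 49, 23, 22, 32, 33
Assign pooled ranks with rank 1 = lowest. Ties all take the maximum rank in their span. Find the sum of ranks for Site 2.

Sorted (ascending): 11, 11, 22, 23, 32, 33, 37, 40, 49
The 2 values of 11 occupy positions 1–2 → each gets rank 2.
Site 2 values → pooled ranks: 49→9, 23→4, 22→3, 32→5, 33→6
Rank sum = 9 + 4 + 3 + 5 + 6 = 27

27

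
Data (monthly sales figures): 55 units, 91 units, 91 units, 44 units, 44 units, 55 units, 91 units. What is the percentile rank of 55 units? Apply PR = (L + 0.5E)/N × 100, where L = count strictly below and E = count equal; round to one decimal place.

N = 7.
Strictly below 55: 2. Equal to 55: 2.
PR = (2 + 0.5·2)/7 × 100 = 42.9

42.9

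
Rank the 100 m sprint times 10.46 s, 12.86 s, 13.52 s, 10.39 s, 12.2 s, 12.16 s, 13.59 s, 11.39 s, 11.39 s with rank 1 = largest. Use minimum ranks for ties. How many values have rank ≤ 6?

Sorted (descending): 13.59, 13.52, 12.86, 12.2, 12.16, 11.39, 11.39, 10.46, 10.39
The 2 values of 11.39 occupy positions 6–7 → each gets rank 6.
Ranks ≤ 6: {1, 2, 3, 4, 5, 6, 6} → 7 values.

7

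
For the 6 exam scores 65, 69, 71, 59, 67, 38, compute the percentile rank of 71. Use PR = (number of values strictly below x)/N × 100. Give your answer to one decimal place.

83.3

N = 6.
Strictly below 71: 5. Equal to 71: 1.
PR = 5/6 × 100 = 83.3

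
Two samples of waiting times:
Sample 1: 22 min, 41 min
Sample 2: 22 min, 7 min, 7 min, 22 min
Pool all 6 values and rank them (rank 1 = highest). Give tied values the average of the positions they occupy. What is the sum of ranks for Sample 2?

17

Sorted (descending): 41, 22, 22, 22, 7, 7
The 3 values of 22 occupy positions 2–4 → average rank 3.
The 2 values of 7 occupy positions 5–6 → average rank (5+6)/2 = 5.5.
Sample 2 values → pooled ranks: 22→3, 7→5.5, 7→5.5, 22→3
Rank sum = 3 + 5.5 + 5.5 + 3 = 17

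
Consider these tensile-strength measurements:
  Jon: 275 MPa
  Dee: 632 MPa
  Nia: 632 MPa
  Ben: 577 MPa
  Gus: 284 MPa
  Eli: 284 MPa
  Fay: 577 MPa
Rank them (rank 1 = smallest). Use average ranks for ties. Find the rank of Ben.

4.5

Sorted (ascending): 275, 284, 284, 577, 577, 632, 632
The 2 values of 284 occupy positions 2–3 → average rank (2+3)/2 = 2.5.
The 2 values of 577 occupy positions 4–5 → average rank (4+5)/2 = 4.5.
The 2 values of 632 occupy positions 6–7 → average rank (6+7)/2 = 6.5.
Ben has value 577 MPa → rank 4.5.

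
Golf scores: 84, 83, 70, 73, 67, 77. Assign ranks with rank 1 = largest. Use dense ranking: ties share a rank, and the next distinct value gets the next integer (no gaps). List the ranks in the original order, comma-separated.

Sorted (descending): 84, 83, 77, 73, 70, 67
No ties — each value takes its position as its rank.

1, 2, 5, 4, 6, 3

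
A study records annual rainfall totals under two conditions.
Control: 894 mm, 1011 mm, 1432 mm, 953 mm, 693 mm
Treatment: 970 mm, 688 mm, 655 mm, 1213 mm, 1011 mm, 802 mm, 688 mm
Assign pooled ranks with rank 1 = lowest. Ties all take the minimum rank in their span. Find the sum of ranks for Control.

Sorted (ascending): 655, 688, 688, 693, 802, 894, 953, 970, 1011, 1011, 1213, 1432
The 2 values of 688 occupy positions 2–3 → each gets rank 2.
The 2 values of 1011 occupy positions 9–10 → each gets rank 9.
Control values → pooled ranks: 894→6, 1011→9, 1432→12, 953→7, 693→4
Rank sum = 6 + 9 + 12 + 7 + 4 = 38

38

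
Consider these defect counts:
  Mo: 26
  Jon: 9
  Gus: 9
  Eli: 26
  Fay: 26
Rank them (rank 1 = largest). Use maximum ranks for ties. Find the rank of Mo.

3

Sorted (descending): 26, 26, 26, 9, 9
The 3 values of 26 occupy positions 1–3 → each gets rank 3.
The 2 values of 9 occupy positions 4–5 → each gets rank 5.
Mo has value 26 → rank 3.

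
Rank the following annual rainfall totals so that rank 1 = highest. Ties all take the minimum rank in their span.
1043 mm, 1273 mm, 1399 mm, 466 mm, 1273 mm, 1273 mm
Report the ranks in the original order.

5, 2, 1, 6, 2, 2

Sorted (descending): 1399, 1273, 1273, 1273, 1043, 466
The 3 values of 1273 occupy positions 2–4 → each gets rank 2.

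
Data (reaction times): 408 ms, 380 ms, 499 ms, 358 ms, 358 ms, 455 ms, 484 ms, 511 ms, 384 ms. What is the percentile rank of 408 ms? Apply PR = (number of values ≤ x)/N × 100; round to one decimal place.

N = 9.
Strictly below 408: 4. Equal to 408: 1.
PR = 5/9 × 100 = 55.6

55.6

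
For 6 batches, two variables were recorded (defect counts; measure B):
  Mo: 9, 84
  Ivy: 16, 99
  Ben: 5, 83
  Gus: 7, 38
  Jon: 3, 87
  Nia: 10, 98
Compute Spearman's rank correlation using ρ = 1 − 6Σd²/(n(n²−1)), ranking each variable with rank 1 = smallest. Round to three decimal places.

0.600

Ranks of variable 1: 4, 6, 2, 3, 1, 5
Ranks of variable 2: 3, 6, 2, 1, 4, 5
d = r₁ − r₂: 1, 0, 0, 2, -3, 0
d²: 1, 0, 0, 4, 9, 0; Σd² = 14
ρ = 1 − 6·14/(6·35) = 1 − 84/210 = 0.600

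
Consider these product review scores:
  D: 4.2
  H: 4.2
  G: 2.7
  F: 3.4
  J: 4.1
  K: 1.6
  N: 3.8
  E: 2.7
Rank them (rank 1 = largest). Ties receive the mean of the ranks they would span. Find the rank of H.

1.5

Sorted (descending): 4.2, 4.2, 4.1, 3.8, 3.4, 2.7, 2.7, 1.6
The 2 values of 4.2 occupy positions 1–2 → average rank (1+2)/2 = 1.5.
The 2 values of 2.7 occupy positions 6–7 → average rank (6+7)/2 = 6.5.
H has value 4.2 → rank 1.5.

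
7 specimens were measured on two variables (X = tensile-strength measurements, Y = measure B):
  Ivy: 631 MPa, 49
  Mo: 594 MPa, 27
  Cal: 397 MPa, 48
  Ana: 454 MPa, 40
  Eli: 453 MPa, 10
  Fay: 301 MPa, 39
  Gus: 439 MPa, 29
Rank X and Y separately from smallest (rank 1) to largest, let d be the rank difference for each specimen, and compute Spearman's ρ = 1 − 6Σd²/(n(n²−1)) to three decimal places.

0.107

Ranks of variable 1: 7, 6, 2, 5, 4, 1, 3
Ranks of variable 2: 7, 2, 6, 5, 1, 4, 3
d = r₁ − r₂: 0, 4, -4, 0, 3, -3, 0
d²: 0, 16, 16, 0, 9, 9, 0; Σd² = 50
ρ = 1 − 6·50/(7·48) = 1 − 300/336 = 0.107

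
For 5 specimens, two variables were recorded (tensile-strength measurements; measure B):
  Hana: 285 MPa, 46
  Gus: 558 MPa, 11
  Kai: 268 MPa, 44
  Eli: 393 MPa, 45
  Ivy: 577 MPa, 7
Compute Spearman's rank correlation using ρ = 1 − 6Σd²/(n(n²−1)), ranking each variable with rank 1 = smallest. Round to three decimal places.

-0.700

Ranks of variable 1: 2, 4, 1, 3, 5
Ranks of variable 2: 5, 2, 3, 4, 1
d = r₁ − r₂: -3, 2, -2, -1, 4
d²: 9, 4, 4, 1, 16; Σd² = 34
ρ = 1 − 6·34/(5·24) = 1 − 204/120 = -0.700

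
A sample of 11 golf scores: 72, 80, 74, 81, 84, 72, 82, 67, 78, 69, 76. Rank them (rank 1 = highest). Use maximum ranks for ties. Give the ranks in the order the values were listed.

Sorted (descending): 84, 82, 81, 80, 78, 76, 74, 72, 72, 69, 67
The 2 values of 72 occupy positions 8–9 → each gets rank 9.

9, 4, 7, 3, 1, 9, 2, 11, 5, 10, 6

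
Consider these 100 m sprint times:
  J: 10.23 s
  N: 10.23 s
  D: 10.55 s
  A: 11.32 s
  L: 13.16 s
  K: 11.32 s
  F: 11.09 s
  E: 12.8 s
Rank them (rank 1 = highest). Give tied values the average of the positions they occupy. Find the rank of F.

5

Sorted (descending): 13.16, 12.8, 11.32, 11.32, 11.09, 10.55, 10.23, 10.23
The 2 values of 11.32 occupy positions 3–4 → average rank (3+4)/2 = 3.5.
The 2 values of 10.23 occupy positions 7–8 → average rank (7+8)/2 = 7.5.
F has value 11.09 s → rank 5.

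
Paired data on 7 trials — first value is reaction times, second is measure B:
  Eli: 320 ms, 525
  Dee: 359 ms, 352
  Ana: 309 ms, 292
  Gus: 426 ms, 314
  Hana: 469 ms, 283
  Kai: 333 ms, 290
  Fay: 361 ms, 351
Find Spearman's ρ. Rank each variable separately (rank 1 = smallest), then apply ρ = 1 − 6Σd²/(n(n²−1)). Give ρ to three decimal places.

-0.321

Ranks of variable 1: 2, 4, 1, 6, 7, 3, 5
Ranks of variable 2: 7, 6, 3, 4, 1, 2, 5
d = r₁ − r₂: -5, -2, -2, 2, 6, 1, 0
d²: 25, 4, 4, 4, 36, 1, 0; Σd² = 74
ρ = 1 − 6·74/(7·48) = 1 − 444/336 = -0.321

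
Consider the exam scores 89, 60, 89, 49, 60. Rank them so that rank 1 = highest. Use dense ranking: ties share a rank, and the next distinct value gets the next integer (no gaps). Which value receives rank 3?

Sorted (descending): 89, 89, 60, 60, 49
The 2 values of 89 share dense rank 1.
The 2 values of 60 share dense rank 2.
Remaining distinct values take the next consecutive integers.
Rank 3 → value 49.

49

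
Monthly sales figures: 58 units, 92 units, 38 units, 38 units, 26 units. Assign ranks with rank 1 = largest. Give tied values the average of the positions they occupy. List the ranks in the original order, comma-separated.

2, 1, 3.5, 3.5, 5

Sorted (descending): 92, 58, 38, 38, 26
The 2 values of 38 occupy positions 3–4 → average rank (3+4)/2 = 3.5.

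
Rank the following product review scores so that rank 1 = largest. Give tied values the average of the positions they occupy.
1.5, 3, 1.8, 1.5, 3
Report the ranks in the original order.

Sorted (descending): 3, 3, 1.8, 1.5, 1.5
The 2 values of 3 occupy positions 1–2 → average rank (1+2)/2 = 1.5.
The 2 values of 1.5 occupy positions 4–5 → average rank (4+5)/2 = 4.5.

4.5, 1.5, 3, 4.5, 1.5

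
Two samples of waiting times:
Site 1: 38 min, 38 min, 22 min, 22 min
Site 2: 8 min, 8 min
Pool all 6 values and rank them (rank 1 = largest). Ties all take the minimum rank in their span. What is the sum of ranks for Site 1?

8

Sorted (descending): 38, 38, 22, 22, 8, 8
The 2 values of 38 occupy positions 1–2 → each gets rank 1.
The 2 values of 22 occupy positions 3–4 → each gets rank 3.
The 2 values of 8 occupy positions 5–6 → each gets rank 5.
Site 1 values → pooled ranks: 38→1, 38→1, 22→3, 22→3
Rank sum = 1 + 1 + 3 + 3 = 8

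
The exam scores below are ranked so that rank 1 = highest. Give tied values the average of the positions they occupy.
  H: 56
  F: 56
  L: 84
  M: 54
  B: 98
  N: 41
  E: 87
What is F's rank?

4.5

Sorted (descending): 98, 87, 84, 56, 56, 54, 41
The 2 values of 56 occupy positions 4–5 → average rank (4+5)/2 = 4.5.
F has value 56 → rank 4.5.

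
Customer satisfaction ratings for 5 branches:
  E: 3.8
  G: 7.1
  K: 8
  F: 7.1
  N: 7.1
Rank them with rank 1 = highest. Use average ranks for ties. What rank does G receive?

Sorted (descending): 8, 7.1, 7.1, 7.1, 3.8
The 3 values of 7.1 occupy positions 2–4 → average rank 3.
G has value 7.1 → rank 3.

3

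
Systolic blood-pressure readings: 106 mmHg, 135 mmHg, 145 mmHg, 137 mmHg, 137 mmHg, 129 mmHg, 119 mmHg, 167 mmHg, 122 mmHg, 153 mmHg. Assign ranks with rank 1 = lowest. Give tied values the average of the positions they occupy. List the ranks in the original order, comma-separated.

Sorted (ascending): 106, 119, 122, 129, 135, 137, 137, 145, 153, 167
The 2 values of 137 occupy positions 6–7 → average rank (6+7)/2 = 6.5.

1, 5, 8, 6.5, 6.5, 4, 2, 10, 3, 9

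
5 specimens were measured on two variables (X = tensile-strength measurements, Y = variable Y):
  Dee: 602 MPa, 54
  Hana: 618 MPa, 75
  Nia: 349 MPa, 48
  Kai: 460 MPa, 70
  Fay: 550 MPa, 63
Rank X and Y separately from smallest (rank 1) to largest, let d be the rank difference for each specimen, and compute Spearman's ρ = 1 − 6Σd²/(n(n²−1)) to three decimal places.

Ranks of variable 1: 4, 5, 1, 2, 3
Ranks of variable 2: 2, 5, 1, 4, 3
d = r₁ − r₂: 2, 0, 0, -2, 0
d²: 4, 0, 0, 4, 0; Σd² = 8
ρ = 1 − 6·8/(5·24) = 1 − 48/120 = 0.600

0.600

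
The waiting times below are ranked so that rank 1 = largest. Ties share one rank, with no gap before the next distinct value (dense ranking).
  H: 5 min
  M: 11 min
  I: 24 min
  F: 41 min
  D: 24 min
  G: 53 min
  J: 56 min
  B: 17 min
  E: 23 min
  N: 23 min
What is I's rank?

Sorted (descending): 56, 53, 41, 24, 24, 23, 23, 17, 11, 5
The 2 values of 24 share dense rank 4.
The 2 values of 23 share dense rank 5.
Remaining distinct values take the next consecutive integers.
I has value 24 min → rank 4.

4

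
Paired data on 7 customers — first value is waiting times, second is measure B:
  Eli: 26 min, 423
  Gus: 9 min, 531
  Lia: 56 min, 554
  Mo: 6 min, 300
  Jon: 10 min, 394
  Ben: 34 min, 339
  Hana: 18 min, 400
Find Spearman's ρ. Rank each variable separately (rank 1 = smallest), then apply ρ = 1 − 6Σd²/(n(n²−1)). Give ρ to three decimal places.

0.429

Ranks of variable 1: 5, 2, 7, 1, 3, 6, 4
Ranks of variable 2: 5, 6, 7, 1, 3, 2, 4
d = r₁ − r₂: 0, -4, 0, 0, 0, 4, 0
d²: 0, 16, 0, 0, 0, 16, 0; Σd² = 32
ρ = 1 − 6·32/(7·48) = 1 − 192/336 = 0.429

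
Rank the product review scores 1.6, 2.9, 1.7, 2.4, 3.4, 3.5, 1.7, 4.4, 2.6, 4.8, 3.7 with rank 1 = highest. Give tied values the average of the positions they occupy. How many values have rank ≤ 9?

8

Sorted (descending): 4.8, 4.4, 3.7, 3.5, 3.4, 2.9, 2.6, 2.4, 1.7, 1.7, 1.6
The 2 values of 1.7 occupy positions 9–10 → average rank (9+10)/2 = 9.5.
Ranks ≤ 9: {1, 2, 3, 4, 5, 6, 7, 8} → 8 values.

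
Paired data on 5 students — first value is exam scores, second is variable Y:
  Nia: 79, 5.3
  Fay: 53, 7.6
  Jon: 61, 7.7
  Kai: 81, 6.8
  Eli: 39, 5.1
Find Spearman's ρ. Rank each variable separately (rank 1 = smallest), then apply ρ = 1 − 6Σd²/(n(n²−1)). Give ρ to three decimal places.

Ranks of variable 1: 4, 2, 3, 5, 1
Ranks of variable 2: 2, 4, 5, 3, 1
d = r₁ − r₂: 2, -2, -2, 2, 0
d²: 4, 4, 4, 4, 0; Σd² = 16
ρ = 1 − 6·16/(5·24) = 1 − 96/120 = 0.200

0.200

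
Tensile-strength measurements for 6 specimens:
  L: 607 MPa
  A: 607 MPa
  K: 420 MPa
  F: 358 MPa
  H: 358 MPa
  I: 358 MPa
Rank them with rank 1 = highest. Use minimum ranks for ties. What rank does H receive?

4

Sorted (descending): 607, 607, 420, 358, 358, 358
The 2 values of 607 occupy positions 1–2 → each gets rank 1.
The 3 values of 358 occupy positions 4–6 → each gets rank 4.
H has value 358 MPa → rank 4.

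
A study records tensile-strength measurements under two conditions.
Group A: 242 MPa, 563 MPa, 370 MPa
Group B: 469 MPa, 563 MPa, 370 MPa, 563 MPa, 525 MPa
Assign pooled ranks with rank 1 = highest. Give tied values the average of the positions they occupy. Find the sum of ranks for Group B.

Sorted (descending): 563, 563, 563, 525, 469, 370, 370, 242
The 3 values of 563 occupy positions 1–3 → average rank 2.
The 2 values of 370 occupy positions 6–7 → average rank (6+7)/2 = 6.5.
Group B values → pooled ranks: 469→5, 563→2, 370→6.5, 563→2, 525→4
Rank sum = 5 + 2 + 6.5 + 2 + 4 = 19.5

19.5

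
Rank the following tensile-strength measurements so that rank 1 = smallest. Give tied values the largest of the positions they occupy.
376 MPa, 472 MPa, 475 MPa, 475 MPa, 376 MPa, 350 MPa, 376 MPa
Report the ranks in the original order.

4, 5, 7, 7, 4, 1, 4

Sorted (ascending): 350, 376, 376, 376, 472, 475, 475
The 3 values of 376 occupy positions 2–4 → each gets rank 4.
The 2 values of 475 occupy positions 6–7 → each gets rank 7.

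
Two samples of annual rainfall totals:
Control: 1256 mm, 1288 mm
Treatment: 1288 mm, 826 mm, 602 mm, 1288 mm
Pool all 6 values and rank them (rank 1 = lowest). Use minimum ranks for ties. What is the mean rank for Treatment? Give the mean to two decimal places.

Sorted (ascending): 602, 826, 1256, 1288, 1288, 1288
The 3 values of 1288 occupy positions 4–6 → each gets rank 4.
Treatment values → pooled ranks: 1288→4, 826→2, 602→1, 1288→4
Mean rank = (4 + 2 + 1 + 4) / 4 = 2.75

2.75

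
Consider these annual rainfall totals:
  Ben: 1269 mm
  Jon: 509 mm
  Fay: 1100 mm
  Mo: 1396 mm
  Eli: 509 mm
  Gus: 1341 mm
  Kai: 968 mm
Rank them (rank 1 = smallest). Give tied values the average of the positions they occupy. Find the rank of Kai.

3

Sorted (ascending): 509, 509, 968, 1100, 1269, 1341, 1396
The 2 values of 509 occupy positions 1–2 → average rank (1+2)/2 = 1.5.
Kai has value 968 mm → rank 3.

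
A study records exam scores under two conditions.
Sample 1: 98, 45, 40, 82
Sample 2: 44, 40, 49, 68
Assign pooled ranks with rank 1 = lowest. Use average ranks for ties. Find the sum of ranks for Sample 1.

20.5

Sorted (ascending): 40, 40, 44, 45, 49, 68, 82, 98
The 2 values of 40 occupy positions 1–2 → average rank (1+2)/2 = 1.5.
Sample 1 values → pooled ranks: 98→8, 45→4, 40→1.5, 82→7
Rank sum = 8 + 4 + 1.5 + 7 = 20.5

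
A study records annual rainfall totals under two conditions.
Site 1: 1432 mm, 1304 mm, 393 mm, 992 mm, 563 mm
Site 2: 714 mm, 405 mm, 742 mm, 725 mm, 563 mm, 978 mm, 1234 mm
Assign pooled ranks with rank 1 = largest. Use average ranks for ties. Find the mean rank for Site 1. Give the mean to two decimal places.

5.70

Sorted (descending): 1432, 1304, 1234, 992, 978, 742, 725, 714, 563, 563, 405, 393
The 2 values of 563 occupy positions 9–10 → average rank (9+10)/2 = 9.5.
Site 1 values → pooled ranks: 1432→1, 1304→2, 393→12, 992→4, 563→9.5
Mean rank = (1 + 2 + 12 + 4 + 9.5) / 5 = 5.70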